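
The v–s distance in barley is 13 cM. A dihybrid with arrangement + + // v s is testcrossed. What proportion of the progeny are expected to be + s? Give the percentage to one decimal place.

6.5%

A map distance of 13 cM corresponds to a recombination frequency of 0.130.
The F1 is + + / v s, so + s is a recombinant gamete class with expected frequency r/2 = 0.130/2 = 0.0650.
That is 0.0650 = 6.5% of the progeny.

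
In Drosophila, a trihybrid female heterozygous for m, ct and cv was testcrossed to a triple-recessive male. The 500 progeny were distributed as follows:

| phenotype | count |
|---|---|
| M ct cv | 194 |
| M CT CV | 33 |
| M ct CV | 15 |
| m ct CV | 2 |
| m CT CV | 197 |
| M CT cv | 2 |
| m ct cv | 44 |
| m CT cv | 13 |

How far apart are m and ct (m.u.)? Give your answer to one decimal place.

16.2 m.u.

The two most frequent reciprocal classes, M ct cv and m CT CV, are the parental types, so the F1 was M ct cv / m CT CV.
The two rarest classes, M CT cv and m ct CV, are the double crossovers. Comparing them with the parentals, only the ct allele has switched, so ct is the middle locus and the order is cv – ct – m.
Crossovers in the ct–m interval produce the single-crossover classes m ct cv and M CT CV (44 + 33 = 77) plus the double crossovers (4).
RF(ct–m) = (77 + 4) / 500 = 81/500 = 0.1620 → 16.2 m.u.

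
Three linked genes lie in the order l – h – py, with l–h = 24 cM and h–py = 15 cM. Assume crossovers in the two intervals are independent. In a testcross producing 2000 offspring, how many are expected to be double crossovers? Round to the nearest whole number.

Map distances give recombination frequencies of 0.240 and 0.150 for the two intervals.
With no interference, expected double-crossover frequency = 0.240 × 0.150 = 0.03600.
Expected number = 0.03600 × 2000 = 72.00 ≈ 72.

72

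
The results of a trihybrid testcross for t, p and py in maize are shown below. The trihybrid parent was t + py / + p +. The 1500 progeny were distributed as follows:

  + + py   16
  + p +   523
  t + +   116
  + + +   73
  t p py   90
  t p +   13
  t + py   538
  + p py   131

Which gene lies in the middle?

The two rarest classes, + + py and t p +, are the double crossovers. Comparing them with the parentals, only the t allele has switched, so t is the middle locus and the order is py – t – p.

t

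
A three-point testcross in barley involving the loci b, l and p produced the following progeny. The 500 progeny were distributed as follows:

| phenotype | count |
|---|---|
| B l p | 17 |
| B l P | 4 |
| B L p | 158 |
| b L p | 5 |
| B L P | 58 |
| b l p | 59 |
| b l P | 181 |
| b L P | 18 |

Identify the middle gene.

The two most frequent reciprocal classes, B L p and b l P, are the parental types, so the F1 was B L p / b l P.
The two rarest classes, b L p and B l P, are the double crossovers. Comparing them with the parentals, only the b allele has switched, so b is the middle locus and the order is p – b – l.

b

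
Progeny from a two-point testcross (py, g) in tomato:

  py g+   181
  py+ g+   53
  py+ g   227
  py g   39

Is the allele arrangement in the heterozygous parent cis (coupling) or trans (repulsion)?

trans

The two most frequent classes are py+ g (227) and py g+ (181); these are the parental (non-recombinant) types.
So the F1 carried py+ g on one chromosome and py g+ on the other — the recessive alleles are on opposite chromosomes (trans / repulsion).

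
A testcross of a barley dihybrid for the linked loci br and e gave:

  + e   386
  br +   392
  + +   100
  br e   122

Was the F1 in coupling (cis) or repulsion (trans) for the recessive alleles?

trans

The two most frequent classes are + e (386) and br + (392); these are the parental (non-recombinant) types.
So the F1 carried + e on one chromosome and br + on the other — the recessive alleles are on opposite chromosomes (trans / repulsion).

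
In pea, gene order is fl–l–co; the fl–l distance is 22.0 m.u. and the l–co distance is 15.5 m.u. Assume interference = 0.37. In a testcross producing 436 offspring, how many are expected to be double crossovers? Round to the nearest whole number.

Map distances give recombination frequencies of 0.220 and 0.155 for the two intervals.
With interference 0.37 (so coincidence = 0.63), expected double-crossover frequency = 0.220 × 0.155 × 0.63 = 0.02148.
Expected number = 0.02148 × 436 = 9.37 ≈ 9.

9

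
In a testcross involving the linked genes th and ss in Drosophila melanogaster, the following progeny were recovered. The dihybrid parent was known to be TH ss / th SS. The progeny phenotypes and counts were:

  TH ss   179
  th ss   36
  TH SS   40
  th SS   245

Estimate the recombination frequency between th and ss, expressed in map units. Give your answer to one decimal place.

15.2 map units

The recombinant classes are TH SS and th ss: 40 + 36 = 76.
Recombination frequency = 76/500 = 0.1520 ≈ 15.2%, i.e. 15.2 map units.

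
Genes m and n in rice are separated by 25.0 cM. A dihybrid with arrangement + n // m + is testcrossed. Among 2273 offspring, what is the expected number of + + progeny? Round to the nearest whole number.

284

A map distance of 25.0 cM corresponds to a recombination frequency of 0.250.
The F1 is + n / m +, so + + is a recombinant gamete class with expected frequency r/2 = 0.250/2 = 0.1250.
Expected number = 0.1250 × 2273 = 284.12 ≈ 284.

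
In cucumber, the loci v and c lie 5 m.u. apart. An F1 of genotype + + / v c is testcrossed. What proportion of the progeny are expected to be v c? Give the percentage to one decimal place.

A map distance of 5 m.u. corresponds to a recombination frequency of 0.050.
The F1 is + + / v c, so v c is a parental gamete class with expected frequency (1 − r)/2 = 0.950/2 = 0.4750.
That is 0.4750 = 47.5% of the progeny.

47.5%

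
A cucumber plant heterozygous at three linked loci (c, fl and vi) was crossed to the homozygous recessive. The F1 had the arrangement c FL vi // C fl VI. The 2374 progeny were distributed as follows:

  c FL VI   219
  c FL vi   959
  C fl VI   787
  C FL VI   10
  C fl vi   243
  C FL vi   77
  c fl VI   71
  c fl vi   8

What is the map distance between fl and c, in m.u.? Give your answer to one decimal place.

The two rarest classes, c fl vi and C FL VI, are the double crossovers. Comparing them with the parentals, only the fl allele has switched, so fl is the middle locus and the order is vi – fl – c.
Crossovers in the fl–c interval produce the single-crossover classes C FL vi and c fl VI (77 + 71 = 148) plus the double crossovers (18).
RF(fl–c) = (148 + 18) / 2374 = 166/2374 = 0.0699 → 7.0 m.u.

7.0 m.u.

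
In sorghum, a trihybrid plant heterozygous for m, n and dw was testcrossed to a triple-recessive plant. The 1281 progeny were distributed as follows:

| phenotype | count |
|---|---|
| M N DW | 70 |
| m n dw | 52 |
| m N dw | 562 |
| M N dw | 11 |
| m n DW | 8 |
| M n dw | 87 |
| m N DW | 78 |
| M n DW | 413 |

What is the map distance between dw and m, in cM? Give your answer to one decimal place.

The two most frequent reciprocal classes, M n DW and m N dw, are the parental types, so the F1 was M n DW / m N dw.
The two rarest classes, m n DW and M N dw, are the double crossovers. Comparing them with the parentals, only the m allele has switched, so m is the middle locus and the order is dw – m – n.
Crossovers in the dw–m interval produce the single-crossover classes M n dw and m N DW (87 + 78 = 165) plus the double crossovers (19).
RF(dw–m) = (165 + 19) / 1281 = 184/1281 = 0.1436 → 14.4 cM.

14.4 cM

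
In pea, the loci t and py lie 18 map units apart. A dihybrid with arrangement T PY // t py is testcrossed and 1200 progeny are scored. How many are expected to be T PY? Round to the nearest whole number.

492

A map distance of 18 map units corresponds to a recombination frequency of 0.180.
The F1 is T PY / t py, so T PY is a parental gamete class with expected frequency (1 − r)/2 = 0.820/2 = 0.4100.
Expected number = 0.4100 × 1200 = 492.00 ≈ 492.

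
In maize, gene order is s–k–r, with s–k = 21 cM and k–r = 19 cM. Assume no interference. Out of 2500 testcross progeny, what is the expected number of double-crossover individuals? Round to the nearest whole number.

100

Map distances give recombination frequencies of 0.210 and 0.190 for the two intervals.
With no interference, expected double-crossover frequency = 0.210 × 0.190 = 0.03990.
Expected number = 0.03990 × 2500 = 99.75 ≈ 100.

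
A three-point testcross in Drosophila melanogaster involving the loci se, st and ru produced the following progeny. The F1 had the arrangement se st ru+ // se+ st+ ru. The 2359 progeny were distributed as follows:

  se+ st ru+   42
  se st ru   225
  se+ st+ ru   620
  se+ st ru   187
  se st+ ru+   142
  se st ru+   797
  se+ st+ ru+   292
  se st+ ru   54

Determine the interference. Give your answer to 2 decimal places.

0.13

The two rarest classes, se+ st ru+ and se st+ ru, are the double crossovers. Comparing them with the parentals, only the se allele has switched, so se is the middle locus and the order is ru – se – st.
ru–se: (517 + 96)/2359 = 0.2599; se–st: (329 + 96)/2359 = 0.1802.
Expected DCO frequency = 0.2599 × 0.1802 ≈ 0.04683; observed = 96/2359 ≈ 0.04070.
Coefficient of coincidence = 0.04070/0.04683 ≈ 0.87; interference = 1 − 0.87 = 0.13.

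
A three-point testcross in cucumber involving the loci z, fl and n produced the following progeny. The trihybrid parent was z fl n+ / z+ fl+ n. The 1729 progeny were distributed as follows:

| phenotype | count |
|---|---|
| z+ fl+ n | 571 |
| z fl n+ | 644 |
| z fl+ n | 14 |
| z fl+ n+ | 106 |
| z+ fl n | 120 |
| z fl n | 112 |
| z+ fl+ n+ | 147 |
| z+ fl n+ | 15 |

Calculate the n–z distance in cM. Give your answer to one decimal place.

16.7 cM

The two rarest classes, z+ fl n+ and z fl+ n, are the double crossovers. Comparing them with the parentals, only the z allele has switched, so z is the middle locus and the order is fl – z – n.
Crossovers in the z–n interval produce the single-crossover classes z fl n and z+ fl+ n+ (112 + 147 = 259) plus the double crossovers (29).
RF(z–n) = (259 + 29) / 1729 = 288/1729 = 0.1666 → 16.7 cM.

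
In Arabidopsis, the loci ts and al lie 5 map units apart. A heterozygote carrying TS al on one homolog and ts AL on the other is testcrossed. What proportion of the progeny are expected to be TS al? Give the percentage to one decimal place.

A map distance of 5 map units corresponds to a recombination frequency of 0.050.
The F1 is TS al / ts AL, so TS al is a parental gamete class with expected frequency (1 − r)/2 = 0.950/2 = 0.4750.
That is 0.4750 = 47.5% of the progeny.

47.5%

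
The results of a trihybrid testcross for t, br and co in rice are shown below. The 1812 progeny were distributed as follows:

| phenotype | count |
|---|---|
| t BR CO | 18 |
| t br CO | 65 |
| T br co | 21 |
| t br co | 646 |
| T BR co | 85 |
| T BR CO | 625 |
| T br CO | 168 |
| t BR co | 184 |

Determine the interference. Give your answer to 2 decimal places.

The two most frequent reciprocal classes, T BR CO and t br co, are the parental types, so the F1 was T BR CO / t br co.
The two rarest classes, t BR CO and T br co, are the double crossovers. Comparing them with the parentals, only the t allele has switched, so t is the middle locus and the order is co – t – br.
co–t: (150 + 39)/1812 = 0.1043; t–br: (352 + 39)/1812 = 0.2158.
Expected DCO frequency = 0.1043 × 0.2158 ≈ 0.02251; observed = 39/1812 ≈ 0.02152.
Coefficient of coincidence = 0.02152/0.02251 ≈ 0.96; interference = 1 − 0.96 = 0.04.

0.04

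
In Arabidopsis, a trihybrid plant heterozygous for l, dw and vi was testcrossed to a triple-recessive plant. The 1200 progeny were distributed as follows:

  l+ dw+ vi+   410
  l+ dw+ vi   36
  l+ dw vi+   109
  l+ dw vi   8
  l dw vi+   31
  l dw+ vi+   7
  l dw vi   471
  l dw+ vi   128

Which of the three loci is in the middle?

l

The two most frequent reciprocal classes, l dw vi and l+ dw+ vi+, are the parental types, so the F1 was l dw vi / l+ dw+ vi+.
The two rarest classes, l+ dw vi and l dw+ vi+, are the double crossovers. Comparing them with the parentals, only the l allele has switched, so l is the middle locus and the order is dw – l – vi.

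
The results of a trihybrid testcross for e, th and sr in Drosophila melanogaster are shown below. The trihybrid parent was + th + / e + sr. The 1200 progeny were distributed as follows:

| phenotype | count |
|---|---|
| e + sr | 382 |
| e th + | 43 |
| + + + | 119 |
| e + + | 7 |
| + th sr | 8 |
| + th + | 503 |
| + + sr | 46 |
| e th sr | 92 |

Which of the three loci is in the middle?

The two rarest classes, + th sr and e + +, are the double crossovers. Comparing them with the parentals, only the sr allele has switched, so sr is the middle locus and the order is e – sr – th.

sr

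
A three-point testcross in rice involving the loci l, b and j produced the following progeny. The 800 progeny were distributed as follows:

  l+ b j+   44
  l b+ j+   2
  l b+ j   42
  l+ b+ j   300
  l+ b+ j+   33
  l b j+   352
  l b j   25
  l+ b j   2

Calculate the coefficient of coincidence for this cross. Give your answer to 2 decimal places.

0.57

The two most frequent reciprocal classes, l b j+ and l+ b+ j, are the parental types, so the F1 was l b j+ / l+ b+ j.
The two rarest classes, l b+ j+ and l+ b j, are the double crossovers. Comparing them with the parentals, only the b allele has switched, so b is the middle locus and the order is j – b – l.
j–b: (58 + 4)/800 = 0.0775; b–l: (86 + 4)/800 = 0.1125.
Expected DCO frequency = 0.0775 × 0.1125 ≈ 0.00872; observed = 4/800 ≈ 0.00500.
Coefficient of coincidence = 0.00500/0.00872 ≈ 0.57.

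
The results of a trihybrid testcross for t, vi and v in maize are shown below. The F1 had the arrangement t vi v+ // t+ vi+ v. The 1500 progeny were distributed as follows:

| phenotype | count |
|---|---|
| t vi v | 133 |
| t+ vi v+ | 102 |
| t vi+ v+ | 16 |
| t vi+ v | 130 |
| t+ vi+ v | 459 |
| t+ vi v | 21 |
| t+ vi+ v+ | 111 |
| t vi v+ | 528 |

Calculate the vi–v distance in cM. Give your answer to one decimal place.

The two rarest classes, t vi+ v+ and t+ vi v, are the double crossovers. Comparing them with the parentals, only the vi allele has switched, so vi is the middle locus and the order is t – vi – v.
Crossovers in the vi–v interval produce the single-crossover classes t vi v and t+ vi+ v+ (133 + 111 = 244) plus the double crossovers (37).
RF(vi–v) = (244 + 37) / 1500 = 281/1500 = 0.1873 → 18.7 cM.

18.7 cM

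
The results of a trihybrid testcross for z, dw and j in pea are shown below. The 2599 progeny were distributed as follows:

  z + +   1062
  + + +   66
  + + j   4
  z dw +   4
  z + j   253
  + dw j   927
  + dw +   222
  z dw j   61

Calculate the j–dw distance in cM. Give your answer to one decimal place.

The two most frequent reciprocal classes, z + + and + dw j, are the parental types, so the F1 was z + + / + dw j.
The two rarest classes, z dw + and + + j, are the double crossovers. Comparing them with the parentals, only the dw allele has switched, so dw is the middle locus and the order is z – dw – j.
Crossovers in the dw–j interval produce the single-crossover classes z + j and + dw + (253 + 222 = 475) plus the double crossovers (8).
RF(dw–j) = (475 + 8) / 2599 = 483/2599 = 0.1858 → 18.6 cM.

18.6 cM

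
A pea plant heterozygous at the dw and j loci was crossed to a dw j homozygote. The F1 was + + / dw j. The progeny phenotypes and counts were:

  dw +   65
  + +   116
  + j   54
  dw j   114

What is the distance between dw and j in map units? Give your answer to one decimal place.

34.1 map units

The recombinant classes are + j and dw +: 54 + 65 = 119.
Recombination frequency = 119/349 = 0.3410 ≈ 34.1%, i.e. 34.1 map units.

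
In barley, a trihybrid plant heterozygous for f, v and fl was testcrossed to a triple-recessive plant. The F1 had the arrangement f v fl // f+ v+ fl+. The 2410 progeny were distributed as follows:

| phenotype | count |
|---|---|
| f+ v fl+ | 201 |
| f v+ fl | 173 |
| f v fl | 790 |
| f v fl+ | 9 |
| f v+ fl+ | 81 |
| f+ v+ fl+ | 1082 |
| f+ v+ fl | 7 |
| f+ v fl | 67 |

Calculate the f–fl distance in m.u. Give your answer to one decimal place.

The two rarest classes, f v fl+ and f+ v+ fl, are the double crossovers. Comparing them with the parentals, only the fl allele has switched, so fl is the middle locus and the order is f – fl – v.
Crossovers in the f–fl interval produce the single-crossover classes f+ v fl and f v+ fl+ (67 + 81 = 148) plus the double crossovers (16).
RF(f–fl) = (148 + 16) / 2410 = 164/2410 = 0.0680 → 6.8 m.u.

6.8 m.u.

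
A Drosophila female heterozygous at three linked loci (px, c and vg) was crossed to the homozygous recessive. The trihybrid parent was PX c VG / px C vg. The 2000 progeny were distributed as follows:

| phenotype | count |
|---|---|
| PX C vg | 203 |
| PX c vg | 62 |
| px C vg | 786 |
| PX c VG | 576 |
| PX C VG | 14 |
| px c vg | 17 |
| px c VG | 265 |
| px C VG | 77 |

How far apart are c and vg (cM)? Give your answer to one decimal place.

8.5 cM

The two rarest classes, PX C VG and px c vg, are the double crossovers. Comparing them with the parentals, only the c allele has switched, so c is the middle locus and the order is px – c – vg.
Crossovers in the c–vg interval produce the single-crossover classes PX c vg and px C VG (62 + 77 = 139) plus the double crossovers (31).
RF(c–vg) = (139 + 31) / 2000 = 170/2000 = 0.0850 → 8.5 cM.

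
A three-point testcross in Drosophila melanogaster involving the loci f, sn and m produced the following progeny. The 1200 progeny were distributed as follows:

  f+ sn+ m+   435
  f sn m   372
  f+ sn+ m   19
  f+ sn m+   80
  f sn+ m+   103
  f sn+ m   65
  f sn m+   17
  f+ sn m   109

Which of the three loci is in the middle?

m

The two most frequent reciprocal classes, f sn m and f+ sn+ m+, are the parental types, so the F1 was f sn m / f+ sn+ m+.
The two rarest classes, f sn m+ and f+ sn+ m, are the double crossovers. Comparing them with the parentals, only the m allele has switched, so m is the middle locus and the order is sn – m – f.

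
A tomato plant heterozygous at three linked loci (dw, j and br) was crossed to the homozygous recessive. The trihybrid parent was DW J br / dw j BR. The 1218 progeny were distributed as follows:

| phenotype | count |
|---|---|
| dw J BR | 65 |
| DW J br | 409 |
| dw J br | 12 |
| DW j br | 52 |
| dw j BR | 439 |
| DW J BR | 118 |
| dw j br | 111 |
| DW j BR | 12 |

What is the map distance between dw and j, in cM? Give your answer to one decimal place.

11.6 cM

The two rarest classes, dw J br and DW j BR, are the double crossovers. Comparing them with the parentals, only the dw allele has switched, so dw is the middle locus and the order is j – dw – br.
Crossovers in the j–dw interval produce the single-crossover classes DW j br and dw J BR (52 + 65 = 117) plus the double crossovers (24).
RF(j–dw) = (117 + 24) / 1218 = 141/1218 = 0.1158 → 11.6 cM.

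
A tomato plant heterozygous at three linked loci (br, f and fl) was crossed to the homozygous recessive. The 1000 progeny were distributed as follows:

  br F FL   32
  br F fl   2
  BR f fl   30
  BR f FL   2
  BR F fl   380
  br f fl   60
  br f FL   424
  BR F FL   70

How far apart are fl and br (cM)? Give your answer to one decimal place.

13.4 cM

The two most frequent reciprocal classes, BR F fl and br f FL, are the parental types, so the F1 was BR F fl / br f FL.
The two rarest classes, br F fl and BR f FL, are the double crossovers. Comparing them with the parentals, only the br allele has switched, so br is the middle locus and the order is f – br – fl.
Crossovers in the br–fl interval produce the single-crossover classes BR F FL and br f fl (70 + 60 = 130) plus the double crossovers (4).
RF(br–fl) = (130 + 4) / 1000 = 134/1000 = 0.1340 → 13.4 cM.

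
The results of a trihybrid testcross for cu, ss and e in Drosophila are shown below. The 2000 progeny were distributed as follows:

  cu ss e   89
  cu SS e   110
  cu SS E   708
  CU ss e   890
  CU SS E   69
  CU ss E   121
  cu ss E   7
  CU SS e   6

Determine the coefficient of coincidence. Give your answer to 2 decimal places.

The two most frequent reciprocal classes, CU ss e and cu SS E, are the parental types, so the F1 was CU ss e / cu SS E.
The two rarest classes, CU SS e and cu ss E, are the double crossovers. Comparing them with the parentals, only the ss allele has switched, so ss is the middle locus and the order is e – ss – cu.
e–ss: (231 + 13)/2000 = 0.1220; ss–cu: (158 + 13)/2000 = 0.0855.
Expected DCO frequency = 0.1220 × 0.0855 ≈ 0.01043; observed = 13/2000 ≈ 0.00650.
Coefficient of coincidence = 0.00650/0.01043 ≈ 0.62.

0.62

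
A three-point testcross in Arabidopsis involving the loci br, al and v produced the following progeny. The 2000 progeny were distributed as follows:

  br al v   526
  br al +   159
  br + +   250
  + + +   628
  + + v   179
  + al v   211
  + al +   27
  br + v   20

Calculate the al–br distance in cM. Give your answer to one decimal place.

25.4 cM

The two most frequent reciprocal classes, + + + and br al v, are the parental types, so the F1 was + + + / br al v.
The two rarest classes, + al + and br + v, are the double crossovers. Comparing them with the parentals, only the al allele has switched, so al is the middle locus and the order is br – al – v.
Crossovers in the br–al interval produce the single-crossover classes br + + and + al v (250 + 211 = 461) plus the double crossovers (47).
RF(br–al) = (461 + 47) / 2000 = 508/2000 = 0.2540 → 25.4 cM.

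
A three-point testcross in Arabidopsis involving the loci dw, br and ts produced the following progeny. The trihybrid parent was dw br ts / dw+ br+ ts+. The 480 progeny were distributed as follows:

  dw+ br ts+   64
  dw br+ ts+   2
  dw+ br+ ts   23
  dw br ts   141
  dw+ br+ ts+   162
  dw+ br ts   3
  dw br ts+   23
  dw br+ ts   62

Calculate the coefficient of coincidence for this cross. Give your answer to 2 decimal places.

0.36

The two rarest classes, dw+ br ts and dw br+ ts+, are the double crossovers. Comparing them with the parentals, only the dw allele has switched, so dw is the middle locus and the order is ts – dw – br.
ts–dw: (46 + 5)/480 = 0.1062; dw–br: (126 + 5)/480 = 0.2729.
Expected DCO frequency = 0.1062 × 0.2729 ≈ 0.02898; observed = 5/480 ≈ 0.01042.
Coefficient of coincidence = 0.01042/0.02898 ≈ 0.36.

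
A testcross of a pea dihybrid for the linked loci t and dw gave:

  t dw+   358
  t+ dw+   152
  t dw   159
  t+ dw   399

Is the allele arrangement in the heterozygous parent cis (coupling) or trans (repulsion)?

trans

The two most frequent classes are t+ dw (399) and t dw+ (358); these are the parental (non-recombinant) types.
So the F1 carried t+ dw on one chromosome and t dw+ on the other — the recessive alleles are on opposite chromosomes (trans / repulsion).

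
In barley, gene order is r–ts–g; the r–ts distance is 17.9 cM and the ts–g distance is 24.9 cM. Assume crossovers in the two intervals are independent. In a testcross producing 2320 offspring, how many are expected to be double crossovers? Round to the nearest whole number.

103

Map distances give recombination frequencies of 0.179 and 0.249 for the two intervals.
With no interference, expected double-crossover frequency = 0.179 × 0.249 = 0.04457.
Expected number = 0.04457 × 2320 = 103.40 ≈ 103.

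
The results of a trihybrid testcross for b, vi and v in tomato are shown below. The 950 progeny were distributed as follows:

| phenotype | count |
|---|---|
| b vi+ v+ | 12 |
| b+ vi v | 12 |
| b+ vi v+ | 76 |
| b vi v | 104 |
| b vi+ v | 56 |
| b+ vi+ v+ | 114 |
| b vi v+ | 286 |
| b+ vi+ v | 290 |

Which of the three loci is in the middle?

The two most frequent reciprocal classes, b vi v+ and b+ vi+ v, are the parental types, so the F1 was b vi v+ / b+ vi+ v.
The two rarest classes, b vi+ v+ and b+ vi v, are the double crossovers. Comparing them with the parentals, only the vi allele has switched, so vi is the middle locus and the order is b – vi – v.

vi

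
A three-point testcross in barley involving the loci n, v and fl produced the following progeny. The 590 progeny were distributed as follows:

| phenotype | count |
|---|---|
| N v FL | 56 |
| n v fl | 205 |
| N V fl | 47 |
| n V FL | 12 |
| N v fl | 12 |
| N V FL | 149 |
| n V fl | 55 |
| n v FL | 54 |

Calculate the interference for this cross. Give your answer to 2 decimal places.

0.16

The two most frequent reciprocal classes, N V FL and n v fl, are the parental types, so the F1 was N V FL / n v fl.
The two rarest classes, n V FL and N v fl, are the double crossovers. Comparing them with the parentals, only the n allele has switched, so n is the middle locus and the order is v – n – fl.
v–n: (111 + 24)/590 = 0.2288; n–fl: (101 + 24)/590 = 0.2119.
Expected DCO frequency = 0.2288 × 0.2119 ≈ 0.04848; observed = 24/590 ≈ 0.04068.
Coefficient of coincidence = 0.04068/0.04848 ≈ 0.84; interference = 1 − 0.84 = 0.16.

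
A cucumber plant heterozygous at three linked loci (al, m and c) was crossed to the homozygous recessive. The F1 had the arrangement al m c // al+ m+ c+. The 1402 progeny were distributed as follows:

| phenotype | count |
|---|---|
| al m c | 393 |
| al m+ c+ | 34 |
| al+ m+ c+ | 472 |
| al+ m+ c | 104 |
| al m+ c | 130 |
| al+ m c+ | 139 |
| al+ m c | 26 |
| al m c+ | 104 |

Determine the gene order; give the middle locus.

The two rarest classes, al+ m c and al m+ c+, are the double crossovers. Comparing them with the parentals, only the al allele has switched, so al is the middle locus and the order is c – al – m.

al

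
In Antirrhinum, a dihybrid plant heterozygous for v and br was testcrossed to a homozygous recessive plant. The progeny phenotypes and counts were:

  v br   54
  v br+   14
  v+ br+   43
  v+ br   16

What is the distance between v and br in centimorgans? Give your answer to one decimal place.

The two most frequent classes, v+ br+ (43) and v br (54), are the parental types, so the F1 was v+ br+ / v br.
The recombinant classes are v+ br and v br+: 16 + 14 = 30.
Recombination frequency = 30/127 = 0.2362 ≈ 23.6%, i.e. 23.6 centimorgans.

23.6 centimorgans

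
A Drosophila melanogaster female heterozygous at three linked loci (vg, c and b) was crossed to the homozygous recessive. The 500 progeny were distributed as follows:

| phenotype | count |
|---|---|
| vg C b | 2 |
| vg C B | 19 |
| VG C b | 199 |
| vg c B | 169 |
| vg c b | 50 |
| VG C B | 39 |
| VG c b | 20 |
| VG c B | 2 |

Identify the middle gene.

The two most frequent reciprocal classes, VG C b and vg c B, are the parental types, so the F1 was VG C b / vg c B.
The two rarest classes, vg C b and VG c B, are the double crossovers. Comparing them with the parentals, only the vg allele has switched, so vg is the middle locus and the order is c – vg – b.

vg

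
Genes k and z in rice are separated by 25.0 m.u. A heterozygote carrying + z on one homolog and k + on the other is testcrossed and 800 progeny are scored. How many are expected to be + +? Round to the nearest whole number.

A map distance of 25.0 m.u. corresponds to a recombination frequency of 0.250.
The F1 is + z / k +, so + + is a recombinant gamete class with expected frequency r/2 = 0.250/2 = 0.1250.
Expected number = 0.1250 × 800 = 100.00 ≈ 100.

100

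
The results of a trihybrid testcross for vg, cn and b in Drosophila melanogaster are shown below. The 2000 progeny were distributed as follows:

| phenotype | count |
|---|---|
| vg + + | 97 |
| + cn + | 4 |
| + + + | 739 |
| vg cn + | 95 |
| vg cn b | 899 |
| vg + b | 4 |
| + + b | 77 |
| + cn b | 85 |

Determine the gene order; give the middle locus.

The two most frequent reciprocal classes, vg cn b and + + +, are the parental types, so the F1 was vg cn b / + + +.
The two rarest classes, vg + b and + cn +, are the double crossovers. Comparing them with the parentals, only the cn allele has switched, so cn is the middle locus and the order is vg – cn – b.

cn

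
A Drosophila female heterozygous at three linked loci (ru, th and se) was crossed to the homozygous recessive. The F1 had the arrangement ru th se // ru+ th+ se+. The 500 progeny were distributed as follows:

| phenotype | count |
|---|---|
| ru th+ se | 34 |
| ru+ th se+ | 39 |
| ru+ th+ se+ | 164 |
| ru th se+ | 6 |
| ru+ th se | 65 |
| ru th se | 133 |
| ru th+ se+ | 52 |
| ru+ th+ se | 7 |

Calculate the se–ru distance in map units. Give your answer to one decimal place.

The two rarest classes, ru th se+ and ru+ th+ se, are the double crossovers. Comparing them with the parentals, only the se allele has switched, so se is the middle locus and the order is ru – se – th.
Crossovers in the ru–se interval produce the single-crossover classes ru+ th se and ru th+ se+ (65 + 52 = 117) plus the double crossovers (13).
RF(ru–se) = (117 + 13) / 500 = 130/500 = 0.2600 → 26.0 map units.

26.0 map units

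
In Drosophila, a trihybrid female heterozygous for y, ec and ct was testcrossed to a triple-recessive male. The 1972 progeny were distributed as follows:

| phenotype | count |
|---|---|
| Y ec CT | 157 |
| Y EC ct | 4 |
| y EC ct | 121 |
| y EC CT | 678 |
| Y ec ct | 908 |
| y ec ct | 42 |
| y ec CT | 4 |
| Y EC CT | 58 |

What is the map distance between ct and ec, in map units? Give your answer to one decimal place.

14.5 map units

The two most frequent reciprocal classes, Y ec ct and y EC CT, are the parental types, so the F1 was Y ec ct / y EC CT.
The two rarest classes, Y EC ct and y ec CT, are the double crossovers. Comparing them with the parentals, only the ec allele has switched, so ec is the middle locus and the order is y – ec – ct.
Crossovers in the ec–ct interval produce the single-crossover classes Y ec CT and y EC ct (157 + 121 = 278) plus the double crossovers (8).
RF(ec–ct) = (278 + 8) / 1972 = 286/1972 = 0.1450 → 14.5 map units.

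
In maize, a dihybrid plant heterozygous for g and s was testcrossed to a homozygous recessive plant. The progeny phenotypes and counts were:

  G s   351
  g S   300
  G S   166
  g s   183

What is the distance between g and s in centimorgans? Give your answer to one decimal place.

34.9 centimorgans

The two most frequent classes, G s (351) and g S (300), are the parental types, so the F1 was G s / g S.
The recombinant classes are G S and g s: 166 + 183 = 349.
Recombination frequency = 349/1000 = 0.3490 ≈ 34.9%, i.e. 34.9 centimorgans.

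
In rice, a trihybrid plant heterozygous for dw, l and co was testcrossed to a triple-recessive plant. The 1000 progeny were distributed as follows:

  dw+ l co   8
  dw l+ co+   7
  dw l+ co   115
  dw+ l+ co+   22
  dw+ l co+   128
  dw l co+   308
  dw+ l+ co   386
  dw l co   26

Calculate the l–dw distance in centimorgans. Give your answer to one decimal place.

The two most frequent reciprocal classes, dw+ l+ co and dw l co+, are the parental types, so the F1 was dw+ l+ co / dw l co+.
The two rarest classes, dw+ l co and dw l+ co+, are the double crossovers. Comparing them with the parentals, only the l allele has switched, so l is the middle locus and the order is co – l – dw.
Crossovers in the l–dw interval produce the single-crossover classes dw l+ co and dw+ l co+ (115 + 128 = 243) plus the double crossovers (15).
RF(l–dw) = (243 + 15) / 1000 = 258/1000 = 0.2580 → 25.8 centimorgans.

25.8 centimorgans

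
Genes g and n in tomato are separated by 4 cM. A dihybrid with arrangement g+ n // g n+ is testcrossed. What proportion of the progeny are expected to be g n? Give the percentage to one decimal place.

A map distance of 4 cM corresponds to a recombination frequency of 0.040.
The F1 is g+ n / g n+, so g n is a recombinant gamete class with expected frequency r/2 = 0.040/2 = 0.0200.
That is 0.0200 = 2.0% of the progeny.

2.0%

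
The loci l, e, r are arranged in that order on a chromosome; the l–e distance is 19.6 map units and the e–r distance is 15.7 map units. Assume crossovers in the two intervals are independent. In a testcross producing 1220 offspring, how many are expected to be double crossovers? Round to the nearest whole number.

Map distances give recombination frequencies of 0.196 and 0.157 for the two intervals.
With no interference, expected double-crossover frequency = 0.196 × 0.157 = 0.03077.
Expected number = 0.03077 × 1220 = 37.54 ≈ 38.

38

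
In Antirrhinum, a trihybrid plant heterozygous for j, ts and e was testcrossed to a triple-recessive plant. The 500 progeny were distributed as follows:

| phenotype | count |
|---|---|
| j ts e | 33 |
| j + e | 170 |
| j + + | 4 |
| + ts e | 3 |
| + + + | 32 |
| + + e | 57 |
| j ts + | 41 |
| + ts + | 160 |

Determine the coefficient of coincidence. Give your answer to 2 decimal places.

0.46

The two most frequent reciprocal classes, + ts + and j + e, are the parental types, so the F1 was + ts + / j + e.
The two rarest classes, + ts e and j + +, are the double crossovers. Comparing them with the parentals, only the e allele has switched, so e is the middle locus and the order is ts – e – j.
ts–e: (65 + 7)/500 = 0.1440; e–j: (98 + 7)/500 = 0.2100.
Expected DCO frequency = 0.1440 × 0.2100 ≈ 0.03024; observed = 7/500 ≈ 0.01400.
Coefficient of coincidence = 0.01400/0.03024 ≈ 0.46.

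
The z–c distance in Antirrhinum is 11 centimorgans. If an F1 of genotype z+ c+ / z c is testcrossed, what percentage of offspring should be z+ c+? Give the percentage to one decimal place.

44.5%

A map distance of 11 centimorgans corresponds to a recombination frequency of 0.110.
The F1 is z+ c+ / z c, so z+ c+ is a parental gamete class with expected frequency (1 − r)/2 = 0.890/2 = 0.4450.
That is 0.4450 = 44.5% of the progeny.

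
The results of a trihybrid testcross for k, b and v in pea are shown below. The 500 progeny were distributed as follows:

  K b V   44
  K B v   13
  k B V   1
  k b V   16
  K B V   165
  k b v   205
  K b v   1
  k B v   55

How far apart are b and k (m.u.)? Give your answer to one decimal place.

The two most frequent reciprocal classes, k b v and K B V, are the parental types, so the F1 was k b v / K B V.
The two rarest classes, K b v and k B V, are the double crossovers. Comparing them with the parentals, only the k allele has switched, so k is the middle locus and the order is b – k – v.
Crossovers in the b–k interval produce the single-crossover classes k B v and K b V (55 + 44 = 99) plus the double crossovers (2).
RF(b–k) = (99 + 2) / 500 = 101/500 = 0.2020 → 20.2 m.u.

20.2 m.u.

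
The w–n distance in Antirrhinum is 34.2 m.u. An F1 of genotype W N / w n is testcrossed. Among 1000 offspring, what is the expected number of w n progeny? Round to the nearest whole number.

329

A map distance of 34.2 m.u. corresponds to a recombination frequency of 0.342.
The F1 is W N / w n, so w n is a parental gamete class with expected frequency (1 − r)/2 = 0.658/2 = 0.3290.
Expected number = 0.3290 × 1000 = 329.00 ≈ 329.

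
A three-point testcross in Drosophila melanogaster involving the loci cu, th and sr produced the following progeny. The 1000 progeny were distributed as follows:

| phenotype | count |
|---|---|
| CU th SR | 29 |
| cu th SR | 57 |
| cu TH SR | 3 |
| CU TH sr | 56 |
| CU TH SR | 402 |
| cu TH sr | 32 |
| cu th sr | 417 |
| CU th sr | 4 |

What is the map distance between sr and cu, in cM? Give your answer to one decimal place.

The two most frequent reciprocal classes, CU TH SR and cu th sr, are the parental types, so the F1 was CU TH SR / cu th sr.
The two rarest classes, cu TH SR and CU th sr, are the double crossovers. Comparing them with the parentals, only the cu allele has switched, so cu is the middle locus and the order is sr – cu – th.
Crossovers in the sr–cu interval produce the single-crossover classes CU TH sr and cu th SR (56 + 57 = 113) plus the double crossovers (7).
RF(sr–cu) = (113 + 7) / 1000 = 120/1000 = 0.1200 → 12.0 cM.

12.0 cM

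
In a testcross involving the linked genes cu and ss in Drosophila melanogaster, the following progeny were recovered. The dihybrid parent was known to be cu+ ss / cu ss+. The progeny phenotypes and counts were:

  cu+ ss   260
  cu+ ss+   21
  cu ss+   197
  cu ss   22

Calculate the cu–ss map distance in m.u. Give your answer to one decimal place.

8.6 m.u.

The recombinant classes are cu+ ss+ and cu ss: 21 + 22 = 43.
Recombination frequency = 43/500 = 0.0860 ≈ 8.6%, i.e. 8.6 m.u.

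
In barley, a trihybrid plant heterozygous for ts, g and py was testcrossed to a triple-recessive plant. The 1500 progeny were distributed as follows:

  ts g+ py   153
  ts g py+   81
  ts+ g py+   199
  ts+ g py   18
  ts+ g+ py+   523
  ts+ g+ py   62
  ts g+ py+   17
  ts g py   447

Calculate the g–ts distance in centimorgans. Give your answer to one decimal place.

The two most frequent reciprocal classes, ts g py and ts+ g+ py+, are the parental types, so the F1 was ts g py / ts+ g+ py+.
The two rarest classes, ts+ g py and ts g+ py+, are the double crossovers. Comparing them with the parentals, only the ts allele has switched, so ts is the middle locus and the order is py – ts – g.
Crossovers in the ts–g interval produce the single-crossover classes ts g+ py and ts+ g py+ (153 + 199 = 352) plus the double crossovers (35).
RF(ts–g) = (352 + 35) / 1500 = 387/1500 = 0.2580 → 25.8 centimorgans.

25.8 centimorgans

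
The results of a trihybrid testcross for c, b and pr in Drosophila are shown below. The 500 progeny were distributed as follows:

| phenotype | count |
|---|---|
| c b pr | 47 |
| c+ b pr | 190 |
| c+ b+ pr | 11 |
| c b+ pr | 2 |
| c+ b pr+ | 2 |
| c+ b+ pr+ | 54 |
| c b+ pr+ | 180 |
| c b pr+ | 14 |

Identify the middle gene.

The two most frequent reciprocal classes, c+ b pr and c b+ pr+, are the parental types, so the F1 was c+ b pr / c b+ pr+.
The two rarest classes, c+ b pr+ and c b+ pr, are the double crossovers. Comparing them with the parentals, only the pr allele has switched, so pr is the middle locus and the order is c – pr – b.

pr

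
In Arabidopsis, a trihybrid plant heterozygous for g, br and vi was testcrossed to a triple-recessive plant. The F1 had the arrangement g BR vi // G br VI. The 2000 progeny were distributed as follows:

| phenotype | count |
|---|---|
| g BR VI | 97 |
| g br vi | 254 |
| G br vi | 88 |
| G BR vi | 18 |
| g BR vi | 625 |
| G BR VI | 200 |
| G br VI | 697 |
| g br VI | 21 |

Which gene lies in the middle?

g

The two rarest classes, G BR vi and g br VI, are the double crossovers. Comparing them with the parentals, only the g allele has switched, so g is the middle locus and the order is vi – g – br.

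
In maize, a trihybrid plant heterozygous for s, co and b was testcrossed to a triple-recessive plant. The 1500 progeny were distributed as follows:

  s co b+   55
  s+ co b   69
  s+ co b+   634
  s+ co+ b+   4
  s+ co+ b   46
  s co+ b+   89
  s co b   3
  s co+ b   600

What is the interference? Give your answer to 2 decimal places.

0.41

The two most frequent reciprocal classes, s+ co b+ and s co+ b, are the parental types, so the F1 was s+ co b+ / s co+ b.
The two rarest classes, s+ co+ b+ and s co b, are the double crossovers. Comparing them with the parentals, only the co allele has switched, so co is the middle locus and the order is b – co – s.
b–co: (158 + 7)/1500 = 0.1100; co–s: (101 + 7)/1500 = 0.0720.
Expected DCO frequency = 0.1100 × 0.0720 ≈ 0.00792; observed = 7/1500 ≈ 0.00467.
Coefficient of coincidence = 0.00467/0.00792 ≈ 0.59; interference = 1 − 0.59 = 0.41.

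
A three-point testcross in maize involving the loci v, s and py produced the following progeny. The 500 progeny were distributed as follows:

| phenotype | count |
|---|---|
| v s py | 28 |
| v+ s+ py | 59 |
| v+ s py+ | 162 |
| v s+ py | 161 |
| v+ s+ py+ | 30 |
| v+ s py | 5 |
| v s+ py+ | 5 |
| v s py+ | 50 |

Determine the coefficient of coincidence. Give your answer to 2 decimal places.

The two most frequent reciprocal classes, v s+ py and v+ s py+, are the parental types, so the F1 was v s+ py / v+ s py+.
The two rarest classes, v s+ py+ and v+ s py, are the double crossovers. Comparing them with the parentals, only the py allele has switched, so py is the middle locus and the order is v – py – s.
v–py: (109 + 10)/500 = 0.2380; py–s: (58 + 10)/500 = 0.1360.
Expected DCO frequency = 0.2380 × 0.1360 ≈ 0.03237; observed = 10/500 ≈ 0.02000.
Coefficient of coincidence = 0.02000/0.03237 ≈ 0.62.

0.62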